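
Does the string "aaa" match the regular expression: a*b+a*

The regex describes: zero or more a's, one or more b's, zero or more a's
No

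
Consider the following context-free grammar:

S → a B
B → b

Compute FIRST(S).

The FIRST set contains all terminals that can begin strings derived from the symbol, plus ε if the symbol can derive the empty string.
S has the single production S → a B, whose right-hand side begins with the terminal a. So FIRST(S) = {a}.

Final answer: {a}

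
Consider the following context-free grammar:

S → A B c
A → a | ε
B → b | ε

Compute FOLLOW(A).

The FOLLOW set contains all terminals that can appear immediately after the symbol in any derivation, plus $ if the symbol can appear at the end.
A occurs in S → A B c followed by B c. Add FIRST(B) minus ε = {b}; B is nullable (B → ε), so what follows B can also follow A: the terminal c. FOLLOW(A) = {b, c}.

Final answer: {b, c}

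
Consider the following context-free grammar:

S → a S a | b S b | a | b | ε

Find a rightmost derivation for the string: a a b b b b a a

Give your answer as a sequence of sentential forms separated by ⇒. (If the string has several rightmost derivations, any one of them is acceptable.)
Start with S.
Step 1: the rightmost non-terminal is S; apply S → a S a:  a S a
Step 2: the rightmost non-terminal is S; apply S → a S a:  a a S a a
Step 3: the rightmost non-terminal is S; apply S → b S b:  a a b S b a a
Step 4: the rightmost non-terminal is S; apply S → b S b:  a a b b S b b a a
Step 5: the rightmost non-terminal is S; apply S → ε:  a a b b b b a a

Final answer: S ⇒ a S a ⇒ a a S a a ⇒ a a b S b a a ⇒ a a b b S b b a a ⇒ a a b b b b a a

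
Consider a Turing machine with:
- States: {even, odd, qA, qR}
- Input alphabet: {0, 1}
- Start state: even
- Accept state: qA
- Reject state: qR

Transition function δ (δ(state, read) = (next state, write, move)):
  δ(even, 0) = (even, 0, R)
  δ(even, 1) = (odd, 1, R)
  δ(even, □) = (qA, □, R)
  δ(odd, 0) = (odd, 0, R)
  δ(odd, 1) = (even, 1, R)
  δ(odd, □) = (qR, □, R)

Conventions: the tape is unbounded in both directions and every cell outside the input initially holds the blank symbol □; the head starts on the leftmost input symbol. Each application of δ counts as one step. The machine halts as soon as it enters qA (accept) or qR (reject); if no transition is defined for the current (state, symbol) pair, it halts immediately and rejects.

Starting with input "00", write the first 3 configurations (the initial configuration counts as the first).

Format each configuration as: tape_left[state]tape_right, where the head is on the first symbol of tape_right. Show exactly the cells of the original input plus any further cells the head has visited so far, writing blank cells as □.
Step 0: [even]00 (head at position 0)
Step 1: δ(even, 0) = (even, 0, R)  ⊢  0[even]0 (head at position 1)
Step 2: δ(even, 0) = (even, 0, R)  ⊢  00[even]□ (head at position 2)

Final answer: [even]00 ⊢ 0[even]0 ⊢ 00[even]□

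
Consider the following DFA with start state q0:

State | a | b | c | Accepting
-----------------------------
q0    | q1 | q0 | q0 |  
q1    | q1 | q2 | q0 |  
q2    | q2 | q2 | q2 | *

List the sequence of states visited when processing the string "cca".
q0 → q0 → q0 → q1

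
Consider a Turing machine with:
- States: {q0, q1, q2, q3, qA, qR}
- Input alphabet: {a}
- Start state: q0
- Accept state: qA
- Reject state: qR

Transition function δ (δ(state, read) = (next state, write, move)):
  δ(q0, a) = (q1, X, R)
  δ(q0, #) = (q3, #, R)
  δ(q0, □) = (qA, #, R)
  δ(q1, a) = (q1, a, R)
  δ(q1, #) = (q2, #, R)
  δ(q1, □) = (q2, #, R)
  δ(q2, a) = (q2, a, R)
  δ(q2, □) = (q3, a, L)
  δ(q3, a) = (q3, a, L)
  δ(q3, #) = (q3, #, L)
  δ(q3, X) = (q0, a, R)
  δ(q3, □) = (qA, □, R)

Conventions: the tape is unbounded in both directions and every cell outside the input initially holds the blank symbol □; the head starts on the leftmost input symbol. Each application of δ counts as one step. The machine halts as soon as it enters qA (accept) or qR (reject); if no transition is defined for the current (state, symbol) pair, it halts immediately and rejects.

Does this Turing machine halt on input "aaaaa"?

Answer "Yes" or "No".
Trace (configuration after each step, as tape_left[state]tape_right with head position):
Step 0: [q0]aaaaa (head at position 0)
Step 1: X[q1]aaaa (head 1)
Step 2: Xa[q1]aaa (head 2)
Step 3: Xaa[q1]aa (head 3)
Step 4: Xaaa[q1]a (head 4)
Step 5: Xaaaa[q1]□ (head 5)
Step 6: Xaaaa#[q2]□ (head 6)
Step 7: Xaaaa[q3]#a (head 5)
Step 8: Xaaa[q3]a#a (head 4)
Step 9: Xaa[q3]aa#a (head 3)
Step 10: Xa[q3]aaa#a (head 2)
Step 11: X[q3]aaaa#a (head 1)
Step 12: [q3]Xaaaa#a (head 0)
Step 13: a[q0]aaaa#a (head 1)
Step 14: aX[q1]aaa#a (head 2)
Step 15: aXa[q1]aa#a (head 3)
Step 16: aXaa[q1]a#a (head 4)
Step 17: aXaaa[q1]#a (head 5)
Step 18: aXaaa#[q2]a (head 6)
Step 19: aXaaa#a[q2]□ (head 7)
Step 20: aXaaa#[q3]aa (head 6)
Step 21: aXaaa[q3]#aa (head 5)
Step 22: aXaa[q3]a#aa (head 4)
Step 23: aXa[q3]aa#aa (head 3)
Step 24: aX[q3]aaa#aa (head 2)
Step 25: a[q3]Xaaa#aa (head 1)
Step 26: aa[q0]aaa#aa (head 2)
Step 27: aaX[q1]aa#aa (head 3)
Step 28: aaXa[q1]a#aa (head 4)
Step 29: aaXaa[q1]#aa (head 5)
Step 30: aaXaa#[q2]aa (head 6)
Step 31: aaXaa#a[q2]a (head 7)
Step 32: aaXaa#aa[q2]□ (head 8)
Step 33: aaXaa#a[q3]aa (head 7)
Step 34: aaXaa#[q3]aaa (head 6)
Step 35: aaXaa[q3]#aaa (head 5)
Step 36: aaXa[q3]a#aaa (head 4)
Step 37: aaX[q3]aa#aaa (head 3)
Step 38: aa[q3]Xaa#aaa (head 2)
Step 39: aaa[q0]aa#aaa (head 3)
Step 40: aaaX[q1]a#aaa (head 4)
Step 41: aaaXa[q1]#aaa (head 5)
Step 42: aaaXa#[q2]aaa (head 6)
Step 43: aaaXa#a[q2]aa (head 7)
Step 44: aaaXa#aa[q2]a (head 8)
Step 45: aaaXa#aaa[q2]□ (head 9)
Step 46: aaaXa#aa[q3]aa (head 8)
Step 47: aaaXa#a[q3]aaa (head 7)
Step 48: aaaXa#[q3]aaaa (head 6)
Step 49: aaaXa[q3]#aaaa (head 5)
Step 50: aaaX[q3]a#aaaa (head 4)
Step 51: aaa[q3]Xa#aaaa (head 3)
Step 52: aaaa[q0]a#aaaa (head 4)
Step 53: aaaaX[q1]#aaaa (head 5)
Step 54: aaaaX#[q2]aaaa (head 6)
Step 55: aaaaX#a[q2]aaa (head 7)
Step 56: aaaaX#aa[q2]aa (head 8)
Step 57: aaaaX#aaa[q2]a (head 9)
Step 58: aaaaX#aaaa[q2]□ (head 10)
Step 59: aaaaX#aaa[q3]aa (head 9)
Step 60: aaaaX#aa[q3]aaa (head 8)
Step 61: aaaaX#a[q3]aaaa (head 7)
Step 62: aaaaX#[q3]aaaaa (head 6)
Step 63: aaaaX[q3]#aaaaa (head 5)
Step 64: aaaa[q3]X#aaaaa (head 4)
Step 65: aaaaa[q0]#aaaaa (head 5)
Step 66: aaaaa#[q3]aaaaa (head 6)
Step 67: aaaaa[q3]#aaaaa (head 5)
Step 68: aaaa[q3]a#aaaaa (head 4)
Step 69: aaa[q3]aa#aaaaa (head 3)
Step 70: aa[q3]aaa#aaaaa (head 2)
Step 71: a[q3]aaaa#aaaaa (head 1)
Step 72: [q3]aaaaa#aaaaa (head 0)
Step 73: [q3]□aaaaa#aaaaa (head -1)
Step 74: □[qA]aaaaa#aaaaa (head 0)
The machine is in qA, so it halts and accepts.
It halts after 74 steps.

Final answer: Yes - halts after 74 steps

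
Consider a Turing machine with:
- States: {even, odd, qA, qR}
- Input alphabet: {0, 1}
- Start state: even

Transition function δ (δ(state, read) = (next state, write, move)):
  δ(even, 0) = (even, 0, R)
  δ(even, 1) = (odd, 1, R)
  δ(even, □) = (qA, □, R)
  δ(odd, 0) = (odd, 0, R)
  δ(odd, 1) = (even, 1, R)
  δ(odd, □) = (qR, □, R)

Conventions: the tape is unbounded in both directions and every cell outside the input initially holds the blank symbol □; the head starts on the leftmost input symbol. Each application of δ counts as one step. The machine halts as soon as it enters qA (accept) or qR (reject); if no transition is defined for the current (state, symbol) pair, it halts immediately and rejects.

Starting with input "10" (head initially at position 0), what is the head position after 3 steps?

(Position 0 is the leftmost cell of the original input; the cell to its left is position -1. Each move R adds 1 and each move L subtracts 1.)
Step 0: [even]10 (head at position 0)
Step 1: δ(even, 1) = (odd, 1, R)  ⊢  1[odd]0 (head at position 1)
Step 2: δ(odd, 0) = (odd, 0, R)  ⊢  10[odd]□ (head at position 2)
Step 3: δ(odd, □) = (qR, □, R)  ⊢  10□[qR]□ (head at position 3)
Head position after 3 steps: 3

Final answer: Position 3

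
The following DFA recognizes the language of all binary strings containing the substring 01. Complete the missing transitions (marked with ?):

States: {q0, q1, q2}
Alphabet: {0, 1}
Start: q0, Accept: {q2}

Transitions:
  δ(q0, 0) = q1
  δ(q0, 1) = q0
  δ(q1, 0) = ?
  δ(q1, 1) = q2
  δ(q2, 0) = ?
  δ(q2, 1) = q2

What each state remembers (consistent with the given transitions and accept states):
  q0: 01 not seen yet and the last symbol was not 0
  q1: 01 not seen yet and the last symbol was 0
  q2: the substring 01 has already been seen
Filling in the missing entries:
  δ(q1, 0): in q1 (01 not seen yet and the last symbol was 0), after reading 0 we have: 01 not seen yet and the last symbol was 0 → q1
  δ(q2, 0): in q2 (the substring 01 has already been seen), after reading 0 we have: the substring 01 has already been seen → q2

Final answer: δ(q1, 0) = q1; δ(q2, 0) = q2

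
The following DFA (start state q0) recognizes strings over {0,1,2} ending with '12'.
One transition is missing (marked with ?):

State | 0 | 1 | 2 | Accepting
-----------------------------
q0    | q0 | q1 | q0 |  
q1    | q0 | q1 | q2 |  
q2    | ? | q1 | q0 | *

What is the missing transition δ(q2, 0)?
q0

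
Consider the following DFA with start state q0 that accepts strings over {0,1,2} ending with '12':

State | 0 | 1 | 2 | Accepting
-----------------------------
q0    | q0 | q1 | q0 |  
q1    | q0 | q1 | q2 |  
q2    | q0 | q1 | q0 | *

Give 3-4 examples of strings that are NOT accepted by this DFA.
Any strings that end in a non-accepting state work; for example:
"10": q0 → q1 → q0; q0 is not accepting → rejected
"121": q0 → q1 → q2 → q1; q1 is not accepting → rejected
"2020": q0 → q0 → q0 → q0 → q0; q0 is not accepting → rejected
"2210": q0 → q0 → q0 → q1 → q0; q0 is not accepting → rejected

Final answer: "10", "121", "2020", "2210"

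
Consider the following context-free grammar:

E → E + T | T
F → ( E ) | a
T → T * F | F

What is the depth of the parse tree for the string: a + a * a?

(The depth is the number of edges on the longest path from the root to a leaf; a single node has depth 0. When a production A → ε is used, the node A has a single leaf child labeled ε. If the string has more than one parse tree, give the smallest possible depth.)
The grammar is unambiguous; the parse tree of a + a * a is:
E → E + T at the root (depth 0).
  Left E (depth 1) → T (2) → F (3) → a (4).
  Right T (depth 1) → T * F; that T (2) → F (3) → a (4); F (2) → a (3).
The longest root-to-leaf paths have 4 edges.
Depth = 4.

Final answer: 4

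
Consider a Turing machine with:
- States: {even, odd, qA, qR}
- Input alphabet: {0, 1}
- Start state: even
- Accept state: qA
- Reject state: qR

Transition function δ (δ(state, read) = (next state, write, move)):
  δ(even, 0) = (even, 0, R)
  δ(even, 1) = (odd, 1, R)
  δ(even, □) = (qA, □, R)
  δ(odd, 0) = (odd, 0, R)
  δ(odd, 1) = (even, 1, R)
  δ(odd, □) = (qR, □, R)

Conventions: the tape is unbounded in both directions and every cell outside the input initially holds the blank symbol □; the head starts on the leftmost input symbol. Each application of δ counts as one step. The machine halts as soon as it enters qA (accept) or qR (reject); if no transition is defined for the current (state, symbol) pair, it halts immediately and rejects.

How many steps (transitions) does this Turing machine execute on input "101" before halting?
Step 0: [even]101 (head at position 0)
Step 1: δ(even, 1) = (odd, 1, R)  ⊢  1[odd]01 (head at position 1)
Step 2: δ(odd, 0) = (odd, 0, R)  ⊢  10[odd]1 (head at position 2)
Step 3: δ(odd, 1) = (even, 1, R)  ⊢  101[even]□ (head at position 3)
Step 4: δ(even, □) = (qA, □, R)  ⊢  101□[qA]□ (head at position 4)
The machine is in qA, so it halts and accepts.
Number of transitions executed: 4.

Final answer: 4 steps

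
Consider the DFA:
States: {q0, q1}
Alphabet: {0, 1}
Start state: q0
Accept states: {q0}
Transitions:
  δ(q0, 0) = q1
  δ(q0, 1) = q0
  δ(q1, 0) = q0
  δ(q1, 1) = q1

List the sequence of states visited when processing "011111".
Starting at q0
Read '0': q0 -> q1
Read '1': q1 -> q1
Read '1': q1 -> q1
Read '1': q1 -> q1
Read '1': q1 -> q1
Read '1': q1 -> q1

Final answer: q0 -> q1 -> q1 -> q1 -> q1 -> q1 -> q1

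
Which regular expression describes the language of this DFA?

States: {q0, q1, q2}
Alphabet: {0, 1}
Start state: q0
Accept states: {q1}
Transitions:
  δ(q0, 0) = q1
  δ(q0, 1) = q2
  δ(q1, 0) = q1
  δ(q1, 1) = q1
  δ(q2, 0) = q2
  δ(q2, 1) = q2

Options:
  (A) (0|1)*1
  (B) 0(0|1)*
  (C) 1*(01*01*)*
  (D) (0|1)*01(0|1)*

Testing sample strings against the DFA:
  '1001' -> rejected
  '111' -> rejected
  '01' -> accepted
  '101' -> rejected
Checking each option for a counterexample:
  (A) (0|1)*1: '0' is accepted by the DFA but does not match the regex → eliminated
  (B) 0(0|1)*: agrees with the DFA on all strings of length ≤ 4
  (C) 1*(01*01*)*: ε is rejected by the DFA but matches the regex → eliminated
  (D) (0|1)*01(0|1)*: '0' is accepted by the DFA but does not match the regex → eliminated
Only (B) 0(0|1)* is consistent with the DFA.

Final answer: (B) 0(0|1)*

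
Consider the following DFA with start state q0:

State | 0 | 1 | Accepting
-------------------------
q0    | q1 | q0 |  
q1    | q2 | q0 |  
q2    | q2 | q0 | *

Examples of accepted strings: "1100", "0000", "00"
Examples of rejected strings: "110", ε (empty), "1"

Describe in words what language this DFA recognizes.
binary strings ending with '00'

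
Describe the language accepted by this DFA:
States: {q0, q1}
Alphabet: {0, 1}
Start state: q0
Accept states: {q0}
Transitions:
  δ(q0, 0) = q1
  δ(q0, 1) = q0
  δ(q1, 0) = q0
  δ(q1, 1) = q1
Analyzing the DFA structure:
Start state: q0
Accept states: {q0}
Interpreting what each state remembers (checking against the transitions):
  q0: an even number of 0s has been read so far
  q1: an odd number of 0s has been read so far
  δ(q0, 0): in q0 (an even number of 0s has been read so far), after reading 0 we have: an odd number of 0s has been read so far → q1
  δ(q0, 1): in q0 (an even number of 0s has been read so far), after reading 1 we have: an even number of 0s has been read so far → q0
  δ(q1, 0): in q1 (an odd number of 0s has been read so far), after reading 0 we have: an even number of 0s has been read so far → q0
  δ(q1, 1): in q1 (an odd number of 0s has been read so far), after reading 1 we have: an odd number of 0s has been read so far → q1
A string is accepted iff it ends in {q0}, i.e. an even number of 0s has been read so far.
Language: All binary strings with an even number of 0s

Final answer: All binary strings with an even number of 0s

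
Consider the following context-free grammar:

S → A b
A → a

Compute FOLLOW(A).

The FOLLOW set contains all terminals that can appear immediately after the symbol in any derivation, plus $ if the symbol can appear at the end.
A occurs only in S → A b, where it is immediately followed by the terminal b. So FOLLOW(A) = {b}.

Final answer: {b}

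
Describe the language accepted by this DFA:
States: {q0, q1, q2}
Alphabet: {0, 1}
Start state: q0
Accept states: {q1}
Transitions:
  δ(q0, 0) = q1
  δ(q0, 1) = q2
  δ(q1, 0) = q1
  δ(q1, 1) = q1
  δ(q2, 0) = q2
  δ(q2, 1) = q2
Analyzing the DFA structure:
Start state: q0
Accept states: {q1}
Interpreting what each state remembers (checking against the transitions):
  q0: nothing has been read yet
  q1: the first symbol was 0
  q2: the first symbol was 1 (trap state)
  δ(q0, 0): in q0 (nothing has been read yet), after reading 0 we have: the first symbol was 0 → q1
  δ(q0, 1): in q0 (nothing has been read yet), after reading 1 we have: the first symbol was 1 (trap state) → q2
  δ(q1, 0): in q1 (the first symbol was 0), after reading 0 we have: the first symbol was 0 → q1
  δ(q1, 1): in q1 (the first symbol was 0), after reading 1 we have: the first symbol was 0 → q1
  δ(q2, 0): in q2 (the first symbol was 1 (trap state)), after reading 0 we have: the first symbol was 1 (trap state) → q2
  δ(q2, 1): in q2 (the first symbol was 1 (trap state)), after reading 1 we have: the first symbol was 1 (trap state) → q2
A string is accepted iff it ends in {q1}, i.e. the first symbol was 0.
Language: All binary strings starting with 0

Final answer: All binary strings starting with 0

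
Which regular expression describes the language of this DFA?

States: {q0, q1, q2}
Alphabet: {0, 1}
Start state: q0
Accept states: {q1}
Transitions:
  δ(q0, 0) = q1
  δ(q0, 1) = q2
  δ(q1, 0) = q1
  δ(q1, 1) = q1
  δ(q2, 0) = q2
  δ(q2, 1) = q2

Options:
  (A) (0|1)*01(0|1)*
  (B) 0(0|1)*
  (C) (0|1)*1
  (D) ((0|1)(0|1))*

Testing sample strings against the DFA:
  '010' -> accepted
  '0010' -> accepted
  '001' -> accepted
  '010' -> accepted
Checking each option for a counterexample:
  (A) (0|1)*01(0|1)*: '0' is accepted by the DFA but does not match the regex → eliminated
  (B) 0(0|1)*: agrees with the DFA on all strings of length ≤ 4
  (C) (0|1)*1: '0' is accepted by the DFA but does not match the regex → eliminated
  (D) ((0|1)(0|1))*: ε is rejected by the DFA but matches the regex → eliminated
Only (B) 0(0|1)* is consistent with the DFA.

Final answer: (B) 0(0|1)*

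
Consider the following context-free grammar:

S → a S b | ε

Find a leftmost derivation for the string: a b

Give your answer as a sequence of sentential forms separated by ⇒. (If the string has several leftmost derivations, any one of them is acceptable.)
Start with S.
Step 1: the leftmost non-terminal is S; apply S → a S b:  a S b
Step 2: the leftmost non-terminal is S; apply S → ε:  a b

Final answer: S ⇒ a S b ⇒ a b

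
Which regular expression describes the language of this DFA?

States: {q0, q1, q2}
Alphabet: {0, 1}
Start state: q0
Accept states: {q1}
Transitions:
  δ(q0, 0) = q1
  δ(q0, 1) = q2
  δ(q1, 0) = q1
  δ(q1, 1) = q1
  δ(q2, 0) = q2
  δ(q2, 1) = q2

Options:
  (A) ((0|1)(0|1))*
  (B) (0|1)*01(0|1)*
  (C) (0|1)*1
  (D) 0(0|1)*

Testing sample strings against the DFA:
  '010' -> accepted
  '10101' -> rejected
  '10000' -> rejected
  '010' -> accepted
Checking each option for a counterexample:
  (A) ((0|1)(0|1))*: ε is rejected by the DFA but matches the regex → eliminated
  (B) (0|1)*01(0|1)*: '0' is accepted by the DFA but does not match the regex → eliminated
  (C) (0|1)*1: '0' is accepted by the DFA but does not match the regex → eliminated
  (D) 0(0|1)*: agrees with the DFA on all strings of length ≤ 4
Only (D) 0(0|1)* is consistent with the DFA.

Final answer: (D) 0(0|1)*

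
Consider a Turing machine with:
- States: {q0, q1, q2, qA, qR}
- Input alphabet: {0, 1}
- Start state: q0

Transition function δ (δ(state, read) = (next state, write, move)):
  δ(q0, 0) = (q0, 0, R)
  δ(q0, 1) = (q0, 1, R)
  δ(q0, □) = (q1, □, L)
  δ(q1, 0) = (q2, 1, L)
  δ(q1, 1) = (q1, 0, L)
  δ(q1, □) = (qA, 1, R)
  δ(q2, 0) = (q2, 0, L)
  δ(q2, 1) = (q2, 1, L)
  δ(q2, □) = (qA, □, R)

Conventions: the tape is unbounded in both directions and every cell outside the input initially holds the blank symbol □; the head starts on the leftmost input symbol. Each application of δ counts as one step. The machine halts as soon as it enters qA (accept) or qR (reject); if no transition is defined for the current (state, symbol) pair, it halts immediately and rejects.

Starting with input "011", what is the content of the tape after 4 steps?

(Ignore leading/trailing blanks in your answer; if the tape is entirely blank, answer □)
Step 0: [q0]011 (head at position 0)
Step 1: δ(q0, 0) = (q0, 0, R)  ⊢  0[q0]11 (head at position 1)
Step 2: δ(q0, 1) = (q0, 1, R)  ⊢  01[q0]1 (head at position 2)
Step 3: δ(q0, 1) = (q0, 1, R)  ⊢  011[q0]□ (head at position 3)
Step 4: δ(q0, □) = (q1, □, L)  ⊢  01[q1]1□ (head at position 2)
Tape after 4 steps (ignoring surrounding blanks): 011

Final answer: Tape: 011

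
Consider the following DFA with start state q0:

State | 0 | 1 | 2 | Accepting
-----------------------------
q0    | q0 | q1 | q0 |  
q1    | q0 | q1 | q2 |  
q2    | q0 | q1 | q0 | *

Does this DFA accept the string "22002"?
Start in q0.
Read '2': q0 → q0
Read '2': q0 → q0
Read '0': q0 → q0
Read '0': q0 → q0
Read '2': q0 → q0
Final state q0 is not accepting, so the string is rejected.

Final answer: No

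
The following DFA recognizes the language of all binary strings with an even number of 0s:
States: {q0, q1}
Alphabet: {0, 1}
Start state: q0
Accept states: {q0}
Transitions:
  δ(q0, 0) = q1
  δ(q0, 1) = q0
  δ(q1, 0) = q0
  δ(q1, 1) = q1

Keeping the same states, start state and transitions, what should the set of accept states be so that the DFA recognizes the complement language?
The DFA is complete (every state has a transition on every symbol), so the complement
is recognized by the same DFA with accepting and non-accepting states swapped.
Original accept states: {q0}
Complement accept states = All states - Original accept states
= {q0, q1} - {q0}
= {q1}
Complement language: strings with an ODD number of 0s

Final answer: {q1}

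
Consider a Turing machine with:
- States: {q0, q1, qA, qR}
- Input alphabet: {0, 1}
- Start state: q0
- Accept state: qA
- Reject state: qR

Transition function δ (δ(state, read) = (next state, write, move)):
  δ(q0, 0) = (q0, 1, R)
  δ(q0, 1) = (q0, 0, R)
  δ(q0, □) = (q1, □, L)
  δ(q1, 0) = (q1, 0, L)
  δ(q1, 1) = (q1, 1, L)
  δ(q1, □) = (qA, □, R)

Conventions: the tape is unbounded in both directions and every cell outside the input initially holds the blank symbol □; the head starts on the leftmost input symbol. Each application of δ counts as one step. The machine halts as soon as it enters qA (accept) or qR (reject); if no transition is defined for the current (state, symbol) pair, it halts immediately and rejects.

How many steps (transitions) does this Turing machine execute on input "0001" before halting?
Step 0: [q0]0001 (head at position 0)
Step 1: δ(q0, 0) = (q0, 1, R)  ⊢  1[q0]001 (head at position 1)
Step 2: δ(q0, 0) = (q0, 1, R)  ⊢  11[q0]01 (head at position 2)
Step 3: δ(q0, 0) = (q0, 1, R)  ⊢  111[q0]1 (head at position 3)
Step 4: δ(q0, 1) = (q0, 0, R)  ⊢  1110[q0]□ (head at position 4)
Step 5: δ(q0, □) = (q1, □, L)  ⊢  111[q1]0□ (head at position 3)
Step 6: δ(q1, 0) = (q1, 0, L)  ⊢  11[q1]10□ (head at position 2)
Step 7: δ(q1, 1) = (q1, 1, L)  ⊢  1[q1]110□ (head at position 1)
Step 8: δ(q1, 1) = (q1, 1, L)  ⊢  [q1]1110□ (head at position 0)
Step 9: δ(q1, 1) = (q1, 1, L)  ⊢  [q1]□1110□ (head at position -1)
Step 10: δ(q1, □) = (qA, □, R)  ⊢  □[qA]1110□ (head at position 0)
The machine is in qA, so it halts and accepts.
Number of transitions executed: 10.

Final answer: 10 steps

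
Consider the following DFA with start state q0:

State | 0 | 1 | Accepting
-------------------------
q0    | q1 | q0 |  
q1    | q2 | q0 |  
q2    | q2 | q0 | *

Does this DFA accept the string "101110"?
Start in q0.
Read '1': q0 → q0
Read '0': q0 → q1
Read '1': q1 → q0
Read '1': q0 → q0
Read '1': q0 → q0
Read '0': q0 → q1
Final state q1 is not accepting, so the string is rejected.

Final answer: No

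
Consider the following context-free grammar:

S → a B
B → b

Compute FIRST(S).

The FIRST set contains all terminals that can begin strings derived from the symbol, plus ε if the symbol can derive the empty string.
S has the single production S → a B, whose right-hand side begins with the terminal a. So FIRST(S) = {a}.

Final answer: {a}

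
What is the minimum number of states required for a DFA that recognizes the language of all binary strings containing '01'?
Language: binary strings containing '01'
Lower bound (Myhill–Nerode): the prefixes ε, 0, 01 are pairwise distinguishable:
  ε vs 01: suffix ε distinguishes them (ε is rejected, 01 is accepted)
  0 vs 01: suffix ε distinguishes them (0 is rejected, 01 is accepted)
  ε vs 0: suffix 1 distinguishes them (ε·1 = 1 is rejected, 0·1 = 01 is accepted)
So any DFA needs at least 3 states.
Upper bound: a DFA with 3 states exists (one state per class above: 'no progress', 'last symbol 0', and 'seen 01' (accepting sink)).
Minimum states: 3

Final answer: 3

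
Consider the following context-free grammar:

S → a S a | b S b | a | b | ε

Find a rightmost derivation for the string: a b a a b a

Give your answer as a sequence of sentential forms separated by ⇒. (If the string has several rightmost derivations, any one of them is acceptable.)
Start with S.
Step 1: the rightmost non-terminal is S; apply S → a S a:  a S a
Step 2: the rightmost non-terminal is S; apply S → b S b:  a b S b a
Step 3: the rightmost non-terminal is S; apply S → a S a:  a b a S a b a
Step 4: the rightmost non-terminal is S; apply S → ε:  a b a a b a

Final answer: S ⇒ a S a ⇒ a b S b a ⇒ a b a S a b a ⇒ a b a a b a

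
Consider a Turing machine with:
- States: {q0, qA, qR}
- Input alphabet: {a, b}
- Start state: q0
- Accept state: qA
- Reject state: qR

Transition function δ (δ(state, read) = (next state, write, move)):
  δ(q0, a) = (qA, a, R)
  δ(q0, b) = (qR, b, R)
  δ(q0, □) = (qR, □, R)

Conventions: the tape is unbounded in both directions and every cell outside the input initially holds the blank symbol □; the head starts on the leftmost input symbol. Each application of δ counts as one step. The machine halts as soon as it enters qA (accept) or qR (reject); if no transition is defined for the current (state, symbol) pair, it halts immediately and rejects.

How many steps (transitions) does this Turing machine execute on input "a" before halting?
Step 0: [q0]a (head at position 0)
Step 1: δ(q0, a) = (qA, a, R)  ⊢  a[qA]□ (head at position 1)
The machine is in qA, so it halts and accepts.
Number of transitions executed: 1.

Final answer: 1 steps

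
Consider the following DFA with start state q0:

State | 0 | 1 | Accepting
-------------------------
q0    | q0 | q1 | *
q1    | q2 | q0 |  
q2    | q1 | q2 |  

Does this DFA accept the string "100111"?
Start in q0.
Read '1': q0 → q1
Read '0': q1 → q2
Read '0': q2 → q1
Read '1': q1 → q0
Read '1': q0 → q1
Read '1': q1 → q0
Final state q0 is accepting, so the string is accepted.

Final answer: Yes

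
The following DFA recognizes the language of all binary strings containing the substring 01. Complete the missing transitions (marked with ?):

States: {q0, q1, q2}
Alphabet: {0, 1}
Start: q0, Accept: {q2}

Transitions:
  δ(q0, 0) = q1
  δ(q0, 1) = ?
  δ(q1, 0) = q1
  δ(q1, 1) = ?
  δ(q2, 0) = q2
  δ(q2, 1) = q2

What each state remembers (consistent with the given transitions and accept states):
  q0: 01 not seen yet and the last symbol was not 0
  q1: 01 not seen yet and the last symbol was 0
  q2: the substring 01 has already been seen
Filling in the missing entries:
  δ(q0, 1): in q0 (01 not seen yet and the last symbol was not 0), after reading 1 we have: 01 not seen yet and the last symbol was not 0 → q0
  δ(q1, 1): in q1 (01 not seen yet and the last symbol was 0), after reading 1 we have: the substring 01 has already been seen → q2

Final answer: δ(q0, 1) = q0; δ(q1, 1) = q2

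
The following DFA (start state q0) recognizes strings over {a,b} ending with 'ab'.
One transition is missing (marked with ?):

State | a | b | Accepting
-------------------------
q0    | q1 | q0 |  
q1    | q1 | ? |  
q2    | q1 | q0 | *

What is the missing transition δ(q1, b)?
q2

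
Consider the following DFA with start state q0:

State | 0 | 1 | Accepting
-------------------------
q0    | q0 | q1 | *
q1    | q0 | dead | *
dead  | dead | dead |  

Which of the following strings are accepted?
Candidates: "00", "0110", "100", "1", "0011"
"00": q0 → q0 → q0; q0 is accepting → accepted
"0110": q0 → q0 → q1 → dead → dead; dead is not accepting → rejected
"100": q0 → q1 → q0 → q0; q0 is accepting → accepted
"1": q0 → q1; q1 is accepting → accepted
"0011": q0 → q0 → q0 → q1 → dead; dead is not accepting → rejected

Final answer: "00", "100", "1"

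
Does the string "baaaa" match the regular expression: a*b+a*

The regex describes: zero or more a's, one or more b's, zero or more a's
Yes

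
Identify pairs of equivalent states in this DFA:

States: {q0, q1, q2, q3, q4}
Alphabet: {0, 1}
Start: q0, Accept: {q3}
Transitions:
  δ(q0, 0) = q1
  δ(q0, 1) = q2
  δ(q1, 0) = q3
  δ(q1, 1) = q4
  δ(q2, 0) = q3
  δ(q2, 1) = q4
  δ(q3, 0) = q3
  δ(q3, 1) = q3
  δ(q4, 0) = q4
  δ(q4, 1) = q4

Using the table-filling algorithm:
Round 0 – mark pairs where exactly one state is accepting: (q0,q3), (q1,q3), (q2,q3), (q3,q4)
Round 1 – newly marked: (q0,q1) [on 0: q1 vs q3, already marked]; (q0,q2) [on 0: q1 vs q3, already marked]; (q1,q4) [on 0: q3 vs q4, already marked]; (q2,q4) [on 0: q3 vs q4, already marked]
Round 2 – newly marked: (q0,q4) [on 0: q1 vs q4, already marked]
No further pairs can be marked.
(q1, q2) unmarked: δ(q1,0)=q3, δ(q2,0)=q3; δ(q1,1)=q4, δ(q2,1)=q4 → equivalent
Equivalent pairs: (q1, q2)

Final answer: Equivalent pairs: (q1, q2)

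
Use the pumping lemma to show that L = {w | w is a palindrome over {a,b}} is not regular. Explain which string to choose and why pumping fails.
Language: L = {w | w is a palindrome over {a,b}} (strings that read the same forwards and backwards)
Step 1: Assume for contradiction that L is regular, with pumping length p.
Step 2: Choose s = a^p b a^p. Then s ∈ L (it reads the same forwards and backwards) and |s| ≥ p.
Step 3: Consider any decomposition s = xyz with |xy| ≤ p and |y| > 0. Since |xy| ≤ p and the first p symbols of s are all a's, y = a^k for some k with 1 ≤ k ≤ p.
Step 4: Pumping up (i = 2): xy²z = a^(p+k) b a^p. Its reverse is a^p b a^(p+k) ≠ a^(p+k) b a^p (the single b is no longer in the middle), so xy²z is not a palindrome and xy²z ∉ L.
This contradicts the pumping lemma, so L is not regular.

Final answer: Choose s = a^p b a^p. Since |xy| ≤ p, y = a^k with k ≥ 1. Then xy²z = a^(p+k) b a^p is not a palindrome, so ∉ L.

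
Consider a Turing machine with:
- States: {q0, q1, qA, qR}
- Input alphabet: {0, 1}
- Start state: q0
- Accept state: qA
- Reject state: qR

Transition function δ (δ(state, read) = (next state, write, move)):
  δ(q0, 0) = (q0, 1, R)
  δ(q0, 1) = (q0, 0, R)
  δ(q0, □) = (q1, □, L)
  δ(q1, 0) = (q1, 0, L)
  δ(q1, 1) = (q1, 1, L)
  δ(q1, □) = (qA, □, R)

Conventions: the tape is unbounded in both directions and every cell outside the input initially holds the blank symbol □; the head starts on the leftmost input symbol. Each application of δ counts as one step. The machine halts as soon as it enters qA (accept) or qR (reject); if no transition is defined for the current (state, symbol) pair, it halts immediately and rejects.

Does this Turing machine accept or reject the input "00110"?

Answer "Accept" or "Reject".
Step 0: [q0]00110 (head at position 0)
Step 1: δ(q0, 0) = (q0, 1, R)  ⊢  1[q0]0110 (head at position 1)
Step 2: δ(q0, 0) = (q0, 1, R)  ⊢  11[q0]110 (head at position 2)
Step 3: δ(q0, 1) = (q0, 0, R)  ⊢  110[q0]10 (head at position 3)
Step 4: δ(q0, 1) = (q0, 0, R)  ⊢  1100[q0]0 (head at position 4)
Step 5: δ(q0, 0) = (q0, 1, R)  ⊢  11001[q0]□ (head at position 5)
Step 6: δ(q0, □) = (q1, □, L)  ⊢  1100[q1]1□ (head at position 4)
Step 7: δ(q1, 1) = (q1, 1, L)  ⊢  110[q1]01□ (head at position 3)
Step 8: δ(q1, 0) = (q1, 0, L)  ⊢  11[q1]001□ (head at position 2)
Step 9: δ(q1, 0) = (q1, 0, L)  ⊢  1[q1]1001□ (head at position 1)
Step 10: δ(q1, 1) = (q1, 1, L)  ⊢  [q1]11001□ (head at position 0)
Step 11: δ(q1, 1) = (q1, 1, L)  ⊢  [q1]□11001□ (head at position -1)
Step 12: δ(q1, □) = (qA, □, R)  ⊢  □[qA]11001□ (head at position 0)
The machine is in qA, so it halts and accepts.

Final answer: Accept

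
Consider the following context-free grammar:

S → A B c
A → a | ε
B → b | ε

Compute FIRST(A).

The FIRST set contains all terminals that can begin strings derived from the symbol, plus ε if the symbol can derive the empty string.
A → a contributes a; A → ε makes A nullable, contributing ε. FIRST(A) = {a, ε}.

Final answer: {a, ε}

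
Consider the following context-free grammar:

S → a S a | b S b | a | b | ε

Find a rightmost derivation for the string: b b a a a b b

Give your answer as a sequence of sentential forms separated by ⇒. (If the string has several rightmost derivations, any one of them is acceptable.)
Start with S.
Step 1: the rightmost non-terminal is S; apply S → b S b:  b S b
Step 2: the rightmost non-terminal is S; apply S → b S b:  b b S b b
Step 3: the rightmost non-terminal is S; apply S → a S a:  b b a S a b b
Step 4: the rightmost non-terminal is S; apply S → a:  b b a a a b b

Final answer: S ⇒ b S b ⇒ b b S b b ⇒ b b a S a b b ⇒ b b a a a b b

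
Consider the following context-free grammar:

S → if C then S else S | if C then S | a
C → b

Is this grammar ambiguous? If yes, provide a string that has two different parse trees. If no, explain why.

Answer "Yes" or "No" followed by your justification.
The 'dangling else' can attach to either if. Two leftmost derivations of  if b then if b then a else a:
  (1) S ⇒ if C then S else S ⇒ if b then S else S ⇒ if b then if C then S else S ⇒ if b then if b then S else S ⇒ if b then if b then a else S ⇒ if b then if b then a else a   (else belongs to the outer if)
  (2) S ⇒ if C then S ⇒ if b then S ⇒ if b then if C then S else S ⇒ if b then if b then S else S ⇒ if b then if b then a else S ⇒ if b then if b then a else a   (else belongs to the inner if)
Two distinct parse trees for the same string, so the grammar is ambiguous.

Final answer: Yes - the string 'if b then if b then a else a' has two distinct leftmost derivations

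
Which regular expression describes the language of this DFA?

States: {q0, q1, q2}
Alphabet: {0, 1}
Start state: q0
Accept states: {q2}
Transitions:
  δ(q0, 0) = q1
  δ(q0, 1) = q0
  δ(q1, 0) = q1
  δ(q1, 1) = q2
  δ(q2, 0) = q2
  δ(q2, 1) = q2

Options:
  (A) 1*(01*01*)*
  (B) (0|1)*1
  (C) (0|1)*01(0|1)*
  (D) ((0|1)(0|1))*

Testing sample strings against the DFA:
  '1110' -> rejected
  '10' -> rejected
  '011' -> accepted
  '11' -> rejected
Checking each option for a counterexample:
  (A) 1*(01*01*)*: ε is rejected by the DFA but matches the regex → eliminated
  (B) (0|1)*1: '1' is rejected by the DFA but matches the regex → eliminated
  (C) (0|1)*01(0|1)*: agrees with the DFA on all strings of length ≤ 4
  (D) ((0|1)(0|1))*: ε is rejected by the DFA but matches the regex → eliminated
Only (C) (0|1)*01(0|1)* is consistent with the DFA.

Final answer: (C) (0|1)*01(0|1)*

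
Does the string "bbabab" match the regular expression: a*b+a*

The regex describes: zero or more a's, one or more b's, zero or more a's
No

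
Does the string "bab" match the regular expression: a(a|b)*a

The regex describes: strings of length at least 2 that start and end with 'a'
No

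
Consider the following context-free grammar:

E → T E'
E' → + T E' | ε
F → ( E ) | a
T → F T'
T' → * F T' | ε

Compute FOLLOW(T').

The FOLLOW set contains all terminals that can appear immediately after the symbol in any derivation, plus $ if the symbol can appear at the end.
Useful FIRST sets: FIRST(E') = {+, ε}, FIRST(T') = {*, ε} (both E' and T' are nullable).
FOLLOW(E): E is the start symbol → $; E appears in F → ( E ) followed by ')' → FOLLOW(E) = {), $}.
FOLLOW(E'): E' appears at the right end of E → T E' and of E' → + T E', so FOLLOW(E') ⊇ FOLLOW(E) (the second occurrence adds nothing new). FOLLOW(E') = {), $}.
FOLLOW(T): in E → T E' and E' → + T E', T is followed by E': add FIRST(E') minus ε = {+}; since E' is nullable, also add FOLLOW(E) and FOLLOW(E') = {), $}. FOLLOW(T) = {+, ), $}.
FOLLOW(T'): T' appears at the right end of T → F T' and of T' → * F T', so FOLLOW(T') = FOLLOW(T) = {+, ), $}.

Final answer: {$, ), +}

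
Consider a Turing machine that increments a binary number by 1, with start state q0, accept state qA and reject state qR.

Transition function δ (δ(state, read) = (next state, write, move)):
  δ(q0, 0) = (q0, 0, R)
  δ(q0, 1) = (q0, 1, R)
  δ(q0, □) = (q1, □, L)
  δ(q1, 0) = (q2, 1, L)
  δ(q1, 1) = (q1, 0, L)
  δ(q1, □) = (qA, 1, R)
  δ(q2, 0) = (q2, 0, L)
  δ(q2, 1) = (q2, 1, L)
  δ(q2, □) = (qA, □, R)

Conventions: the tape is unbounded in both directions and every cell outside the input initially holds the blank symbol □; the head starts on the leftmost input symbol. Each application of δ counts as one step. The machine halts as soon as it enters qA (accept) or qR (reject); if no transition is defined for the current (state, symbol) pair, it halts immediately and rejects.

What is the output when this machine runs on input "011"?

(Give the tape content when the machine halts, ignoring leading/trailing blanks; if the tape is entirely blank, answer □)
Step 0: [q0]011 (head at position 0)
Step 1: δ(q0, 0) = (q0, 0, R)  ⊢  0[q0]11 (head at position 1)
Step 2: δ(q0, 1) = (q0, 1, R)  ⊢  01[q0]1 (head at position 2)
Step 3: δ(q0, 1) = (q0, 1, R)  ⊢  011[q0]□ (head at position 3)
Step 4: δ(q0, □) = (q1, □, L)  ⊢  01[q1]1□ (head at position 2)
Step 5: δ(q1, 1) = (q1, 0, L)  ⊢  0[q1]10□ (head at position 1)
Step 6: δ(q1, 1) = (q1, 0, L)  ⊢  [q1]000□ (head at position 0)
Step 7: δ(q1, 0) = (q2, 1, L)  ⊢  [q2]□100□ (head at position -1)
Step 8: δ(q2, □) = (qA, □, R)  ⊢  □[qA]100□ (head at position 0)
The machine is in qA, so it halts and accepts.
Tape content when halted (ignoring surrounding blanks): 100

Final answer: Output: 100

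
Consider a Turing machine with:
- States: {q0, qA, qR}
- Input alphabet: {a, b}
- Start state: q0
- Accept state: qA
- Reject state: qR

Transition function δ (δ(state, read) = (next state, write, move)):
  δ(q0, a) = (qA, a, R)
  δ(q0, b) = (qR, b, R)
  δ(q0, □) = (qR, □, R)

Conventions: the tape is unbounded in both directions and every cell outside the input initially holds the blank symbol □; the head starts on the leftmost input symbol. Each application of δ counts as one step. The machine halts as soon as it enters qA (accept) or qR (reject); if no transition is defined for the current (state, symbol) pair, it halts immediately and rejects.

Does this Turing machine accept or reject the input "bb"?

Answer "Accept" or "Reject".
Step 0: [q0]bb (head at position 0)
Step 1: δ(q0, b) = (qR, b, R)  ⊢  b[qR]b (head at position 1)
The machine is in qR, so it halts and rejects.

Final answer: Reject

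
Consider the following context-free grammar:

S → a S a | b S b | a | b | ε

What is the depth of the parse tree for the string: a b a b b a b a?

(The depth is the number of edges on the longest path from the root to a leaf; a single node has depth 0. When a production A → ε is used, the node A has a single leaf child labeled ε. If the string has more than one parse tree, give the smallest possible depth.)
The string has even length 8, so its (unique) parse tree peels off matching outer symbols: S → a S a, S → b S b, S → a S a, S → b S b, and finally S → ε for the empty middle.
The S nodes are at depths 0..4; the ε leaf under the innermost S is at depth 5 (terminal leaves are at depths 1..4).
Depth = 5.

Final answer: 5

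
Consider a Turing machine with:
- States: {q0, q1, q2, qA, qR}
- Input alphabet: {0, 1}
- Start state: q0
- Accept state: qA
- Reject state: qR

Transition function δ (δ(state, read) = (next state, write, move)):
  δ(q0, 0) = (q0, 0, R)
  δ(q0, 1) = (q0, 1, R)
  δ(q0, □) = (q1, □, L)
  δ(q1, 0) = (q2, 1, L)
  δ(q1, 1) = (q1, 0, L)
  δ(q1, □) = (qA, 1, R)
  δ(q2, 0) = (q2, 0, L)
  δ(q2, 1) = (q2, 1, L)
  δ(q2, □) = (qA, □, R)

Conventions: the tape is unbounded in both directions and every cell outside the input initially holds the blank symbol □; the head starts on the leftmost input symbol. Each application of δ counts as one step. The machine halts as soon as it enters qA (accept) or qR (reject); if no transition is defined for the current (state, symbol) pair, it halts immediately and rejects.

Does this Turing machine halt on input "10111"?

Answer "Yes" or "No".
Step 0: [q0]10111 (head at position 0)
Step 1: δ(q0, 1) = (q0, 1, R)  ⊢  1[q0]0111 (head at position 1)
Step 2: δ(q0, 0) = (q0, 0, R)  ⊢  10[q0]111 (head at position 2)
Step 3: δ(q0, 1) = (q0, 1, R)  ⊢  101[q0]11 (head at position 3)
Step 4: δ(q0, 1) = (q0, 1, R)  ⊢  1011[q0]1 (head at position 4)
Step 5: δ(q0, 1) = (q0, 1, R)  ⊢  10111[q0]□ (head at position 5)
Step 6: δ(q0, □) = (q1, □, L)  ⊢  1011[q1]1□ (head at position 4)
Step 7: δ(q1, 1) = (q1, 0, L)  ⊢  101[q1]10□ (head at position 3)
Step 8: δ(q1, 1) = (q1, 0, L)  ⊢  10[q1]100□ (head at position 2)
Step 9: δ(q1, 1) = (q1, 0, L)  ⊢  1[q1]0000□ (head at position 1)
Step 10: δ(q1, 0) = (q2, 1, L)  ⊢  [q2]11000□ (head at position 0)
Step 11: δ(q2, 1) = (q2, 1, L)  ⊢  [q2]□11000□ (head at position -1)
Step 12: δ(q2, □) = (qA, □, R)  ⊢  □[qA]11000□ (head at position 0)
The machine is in qA, so it halts and accepts.
It halts after 12 steps.

Final answer: Yes - halts after 12 steps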